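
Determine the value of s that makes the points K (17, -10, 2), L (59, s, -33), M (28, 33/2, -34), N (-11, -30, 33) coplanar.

11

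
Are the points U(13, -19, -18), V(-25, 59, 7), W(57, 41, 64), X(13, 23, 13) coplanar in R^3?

The four points are coplanar iff the 3×3 determinant with rows UV, UW, UX is zero.
Rows: (-38, 78, 25), (44, 60, 82), (0, 42, 31).
Expanding along the first row: (-38)(-1584) − (78)(1364) + (25)(1848) = 0.
Zero determinant ⇒ coplanar.

Yes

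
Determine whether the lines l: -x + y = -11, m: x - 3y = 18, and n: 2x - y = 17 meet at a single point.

The three lines meet at one point iff the augmented coefficient matrix [aᵢ bᵢ cᵢ] has rank < 3, i.e. its determinant vanishes.
Here the determinant is -3.
Nonzero, so no common point exists.

No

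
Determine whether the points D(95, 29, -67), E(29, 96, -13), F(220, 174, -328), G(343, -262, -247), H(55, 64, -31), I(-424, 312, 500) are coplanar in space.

Yes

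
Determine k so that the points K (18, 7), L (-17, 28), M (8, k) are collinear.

13

The three points are collinear iff det[KL; KM] = 0.
This determinant is linear in k: (-35)k + (455) = 0, so k = 13.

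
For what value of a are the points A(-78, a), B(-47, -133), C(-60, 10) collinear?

208

Collinearity: (A − B) must be parallel to (C − B) = (-13, 143).
Cross-multiplying the components: (a − (-133))·(-13) = (-31)·(143).
Solving gives a = 208.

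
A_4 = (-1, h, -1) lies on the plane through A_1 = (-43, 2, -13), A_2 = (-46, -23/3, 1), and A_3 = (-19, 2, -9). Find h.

-4/3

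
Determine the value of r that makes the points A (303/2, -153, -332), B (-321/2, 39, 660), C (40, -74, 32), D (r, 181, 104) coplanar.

Coplanarity ⇔ det[AB; AC; AD] = 0.
Expanding, this is linear in r: (-8480)r + (860720) = 0.
So r = 203/2.

203/2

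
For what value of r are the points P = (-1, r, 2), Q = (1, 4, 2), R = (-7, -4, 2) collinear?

Direction QR = (-8, -8, 0). From the x-coordinate of P, the parameter along the line is τ = (-1 − 1)/(-8) = 1/4.
Then r = 4 + 1/4·(-8) = 2.

2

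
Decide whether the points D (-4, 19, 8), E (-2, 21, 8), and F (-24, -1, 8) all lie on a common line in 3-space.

DE = (2, 2, 0), DF = (-20, -20, 0).
DE × DF = (0, 0, 0).
The cross product vanishes, so the three points are collinear.

Yes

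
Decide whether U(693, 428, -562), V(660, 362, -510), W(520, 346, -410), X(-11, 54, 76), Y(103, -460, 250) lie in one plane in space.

No

The plane through U, V, W has normal n = UV × UW = (-5768, -3980, -8712) and equation n·P = -804520.
Checking the remaining points: n·X = -813584, n·Y = -941304.
Since n·X = -813584 ≠ -804520, X is off the plane and the points are not all coplanar.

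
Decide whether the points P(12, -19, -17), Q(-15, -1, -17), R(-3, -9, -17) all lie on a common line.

PQ = (-27, 18, 0), PR = (-15, 10, 0).
PQ × PR = (0, 0, 0).
The cross product vanishes, so the three points are collinear.

Yes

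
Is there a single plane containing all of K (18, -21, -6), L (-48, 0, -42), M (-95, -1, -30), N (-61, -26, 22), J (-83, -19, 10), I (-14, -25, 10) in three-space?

The plane through K, L, M has normal n = KL × KM = (216, 2484, 1053) and equation n·P = -54594.
Checking the remaining points: n·N = -54594, n·J = -54594, n·I = -54594.
All equal -54594, so all 6 points lie in one plane.

Yes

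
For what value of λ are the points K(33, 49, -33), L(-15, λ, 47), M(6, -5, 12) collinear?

Direction KM = (-27, -54, 45). From the x-coordinate of L, the parameter along the line is τ = (-15 − 33)/(-27) = 16/9.
Then λ = 49 + 16/9·(-54) = -47.

-47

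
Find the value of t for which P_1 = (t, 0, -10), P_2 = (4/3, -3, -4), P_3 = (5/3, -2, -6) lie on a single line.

Direction P_2P_3 = (1/3, 1, -2). From the y-coordinate of P_1, the parameter along the line is τ = (0 − (-3))/1 = 3.
Then t = 4/3 + 3·(1/3) = 7/3.

7/3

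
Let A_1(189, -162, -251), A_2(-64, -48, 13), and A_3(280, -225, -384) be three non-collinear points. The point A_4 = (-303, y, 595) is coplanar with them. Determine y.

A normal to the plane is n = A_1A_2 × A_1A_3 = (1470, -9625, 5565).
A_4 lies in the plane iff n · A_1A_4 = 0.
This gives (-9625)y + (2425500) = 0, so y = 252.

252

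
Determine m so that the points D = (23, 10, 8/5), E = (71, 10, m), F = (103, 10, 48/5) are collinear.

Collinearity requires DE × DF = 0; each component is linear in m.
The y-component gives (80)m + (-512) = 0, so m = 32/5.
The remaining components then also vanish.

32/5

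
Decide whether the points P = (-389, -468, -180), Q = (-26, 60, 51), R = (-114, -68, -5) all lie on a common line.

Yes

PQ = (363, 528, 231), PR = (275, 400, 175).
Each component of PR is 25/33 times the corresponding component of PQ, so PR = 25/33·PQ and the points are collinear.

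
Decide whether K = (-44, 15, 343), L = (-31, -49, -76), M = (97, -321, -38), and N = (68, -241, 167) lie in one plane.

Yes

With K as base: KL = (13, -64, -419), KM = (141, -336, -381), KN = (112, -256, -176).
KM × KN = (-38400, -17856, 1536).
KL · (KM × KN) = 0.
The scalar triple product vanishes, so the four points are coplanar.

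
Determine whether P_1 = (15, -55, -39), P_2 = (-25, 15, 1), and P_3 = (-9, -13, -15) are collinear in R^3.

Yes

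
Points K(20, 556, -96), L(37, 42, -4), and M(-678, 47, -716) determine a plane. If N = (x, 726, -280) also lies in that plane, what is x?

A normal to the plane is n = KL × KM = (365508, -53676, -367425).
N lies in the plane iff n · KN = 0.
This gives (365508)x + (51171120) = 0, so x = -140.

-140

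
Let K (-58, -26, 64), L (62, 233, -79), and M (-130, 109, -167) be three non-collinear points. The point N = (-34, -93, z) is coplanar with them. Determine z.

165

A normal to the plane is n = KL × KM = (-40524, 38016, 34848).
N lies in the plane iff n · KN = 0.
This gives (34848)z + (-5749920) = 0, so z = 165.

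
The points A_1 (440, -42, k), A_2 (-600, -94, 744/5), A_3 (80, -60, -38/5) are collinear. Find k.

Direction A_2A_3 = (680, 34, -782/5). From the x-coordinate of A_1, the parameter along the line is τ = (440 − (-600))/680 = 26/17.
Then k = 744/5 + 26/17·(-782/5) = -452/5.

-452/5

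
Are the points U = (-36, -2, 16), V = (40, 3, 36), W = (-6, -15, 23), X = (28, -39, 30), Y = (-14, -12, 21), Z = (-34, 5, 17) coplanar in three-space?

No

The plane through U, V, W has normal n = UV × UW = (295, 68, -1138) and equation n·P = -28964.
Checking the remaining points: n·X = -28532, n·Y = -28844, n·Z = -29036.
Since n·X = -28532 ≠ -28964, X is off the plane and the points are not all coplanar.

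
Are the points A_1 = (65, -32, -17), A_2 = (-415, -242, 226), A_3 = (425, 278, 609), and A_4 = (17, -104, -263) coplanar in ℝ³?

Yes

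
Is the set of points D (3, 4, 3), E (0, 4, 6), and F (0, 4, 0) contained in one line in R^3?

No

DE = (-3, 0, 3), DF = (-3, 0, -3).
Comparing components 3 and 1: (3)(-3) − (-3)(-3) = -18 ≠ 0, so DE and DF are not parallel and the points are not collinear.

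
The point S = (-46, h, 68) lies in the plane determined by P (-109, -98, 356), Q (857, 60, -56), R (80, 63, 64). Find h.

The plane through P, Q, R has equation 20196x + 204204y + 125664z = 22523028.
Substituting S: (204204)h + (7616136) = 22523028, so h = 73.

73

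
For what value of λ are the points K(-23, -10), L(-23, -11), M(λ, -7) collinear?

-23

The three points are collinear iff det[KL; KM] = 0.
This determinant is linear in λ: (1)λ + (23) = 0, so λ = -23.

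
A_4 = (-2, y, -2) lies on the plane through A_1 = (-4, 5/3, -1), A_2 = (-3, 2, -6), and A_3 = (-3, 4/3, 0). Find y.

4/3

A normal to the plane is n = A_1A_2 × A_1A_3 = (-4/3, -6, -2/3).
A_4 lies in the plane iff n · A_1A_4 = 0.
This gives (-6)y + (8) = 0, so y = 4/3.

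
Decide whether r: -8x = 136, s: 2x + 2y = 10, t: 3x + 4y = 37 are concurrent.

Yes

Intersecting r and s: solving the 2×2 system gives (x, y) = (-17, 22).
Substitute into t: (3)(-17) + (4)(22) = 37.
This equals 37, so (-17, 22) lies on all three lines and they are concurrent.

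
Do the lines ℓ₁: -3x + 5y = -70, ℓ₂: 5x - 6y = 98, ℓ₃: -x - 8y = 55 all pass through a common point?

Intersecting ℓ₁ and ℓ₂: solving the 2×2 system gives (x, y) = (10, -8).
Substitute into ℓ₃: (-1)(10) + (-8)(-8) = 54.
But ℓ₃ requires 55 ≠ 54, so the three lines have no common point.

No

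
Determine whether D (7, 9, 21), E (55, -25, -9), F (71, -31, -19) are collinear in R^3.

No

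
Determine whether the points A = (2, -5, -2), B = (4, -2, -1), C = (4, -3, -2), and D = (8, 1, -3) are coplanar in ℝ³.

With A as base: AB = (2, 3, 1), AC = (2, 2, 0), AD = (6, 6, -1).
AC × AD = (-2, 2, 0).
AB · (AC × AD) = 2.
Since 2 ≠ 0, the four points are not coplanar.

No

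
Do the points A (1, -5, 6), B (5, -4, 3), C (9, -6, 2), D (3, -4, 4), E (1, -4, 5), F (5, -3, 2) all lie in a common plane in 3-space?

The plane through A, B, C has normal n = AB × AC = (-7, -8, -12) and equation n·P = -39.
Checking the remaining points: n·D = -37, n·E = -35, n·F = -35.
Since n·D = -37 ≠ -39, D is off the plane and the points are not all coplanar.

No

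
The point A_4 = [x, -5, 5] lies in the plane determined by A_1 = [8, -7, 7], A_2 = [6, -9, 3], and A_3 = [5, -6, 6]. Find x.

2

The plane through A_1, A_2, A_3 has equation 6x + 10y − 8z = -78.
Substituting A_4: (6)x + (-90) = -78, so x = 2.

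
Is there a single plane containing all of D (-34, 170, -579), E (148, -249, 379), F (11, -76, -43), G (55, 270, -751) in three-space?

Yes

A normal to the plane through D, E, F is n = DE × DF = (11084, -54442, -25917).
The plane has equation n·P = 5373947. For G: n·G = 5373947.
Equal, so G lies in the plane and all four are coplanar.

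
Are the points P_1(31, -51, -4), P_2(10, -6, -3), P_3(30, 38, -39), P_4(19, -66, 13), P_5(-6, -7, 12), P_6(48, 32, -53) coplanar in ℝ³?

Yes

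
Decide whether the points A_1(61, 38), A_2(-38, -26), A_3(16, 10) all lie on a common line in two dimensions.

No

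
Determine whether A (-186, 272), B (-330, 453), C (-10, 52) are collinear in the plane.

AB = (-144, 181), AC = (176, -220).
Twice the signed area of △ABC is (-144)(-220) − (181)(176) = -176.
The area is nonzero, so the three points are not collinear.

No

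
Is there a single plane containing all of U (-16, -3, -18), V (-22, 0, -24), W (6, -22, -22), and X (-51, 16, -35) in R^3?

A normal to the plane through U, V, W is n = UV × UW = (-126, -156, 48).
The plane has equation n·P = 1620. For X: n·X = 2250.
2250 ≠ 1620, so X is off the plane.

No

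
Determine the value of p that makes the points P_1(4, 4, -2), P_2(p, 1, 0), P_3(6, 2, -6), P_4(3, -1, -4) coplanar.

1

Coplanarity ⇔ det[P_1P_2; P_1P_3; P_1P_4] = 0.
Expanding, this is linear in p: (-16)p + (16) = 0.
So p = 1.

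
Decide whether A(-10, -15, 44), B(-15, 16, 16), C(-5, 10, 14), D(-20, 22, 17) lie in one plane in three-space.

With A as base: AB = (-5, 31, -28), AC = (5, 25, -30), AD = (-10, 37, -27).
AC × AD = (435, 435, 435).
AB · (AC × AD) = -870.
Since -870 ≠ 0, the four points are not coplanar.

No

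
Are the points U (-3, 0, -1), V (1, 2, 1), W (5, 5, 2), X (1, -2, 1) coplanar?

A normal to the plane through U, V, W is n = UV × UW = (-4, 4, 4).
The plane has equation n·P = 8. For X: n·X = -8.
-8 ≠ 8, so X is off the plane.

No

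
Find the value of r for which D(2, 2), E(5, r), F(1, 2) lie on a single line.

2

The three points are collinear iff det[DE; DF] = 0.
This determinant is linear in r: (1)r + (-2) = 0, so r = 2.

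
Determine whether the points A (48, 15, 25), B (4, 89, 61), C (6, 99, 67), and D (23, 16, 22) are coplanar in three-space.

Yes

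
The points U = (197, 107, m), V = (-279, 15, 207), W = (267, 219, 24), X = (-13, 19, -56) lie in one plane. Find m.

The points are coplanar iff UV · (UW × UX) = 0.
Expanding, this is linear in m: (52080)m + (5676720) = 0.
So m = -109.

-109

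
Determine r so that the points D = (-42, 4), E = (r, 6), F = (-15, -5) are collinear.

-48

Collinearity: (E − D) must be parallel to (F − D) = (27, -9).
Cross-multiplying the components: (r − (-42))·(-9) = (2)·(27).
Solving gives r = -48.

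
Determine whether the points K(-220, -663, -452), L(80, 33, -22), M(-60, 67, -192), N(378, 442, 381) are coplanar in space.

Yes

With K as base: KL = (300, 696, 430), KM = (160, 730, 260), KN = (598, 1105, 833).
KM × KN = (320790, 22200, -259740).
KL · (KM × KN) = 0.
The scalar triple product vanishes, so the four points are coplanar.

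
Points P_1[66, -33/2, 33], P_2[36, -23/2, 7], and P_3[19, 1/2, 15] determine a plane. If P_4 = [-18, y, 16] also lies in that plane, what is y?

20

The plane through P_1, P_2, P_3 has equation 352x + 682y − 275z = 2904.
Substituting P_4: (682)y + (-10736) = 2904, so y = 20.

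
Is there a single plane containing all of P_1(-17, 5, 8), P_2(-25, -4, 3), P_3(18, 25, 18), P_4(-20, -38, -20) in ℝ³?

The four points are coplanar iff the 3×3 determinant with rows P_1P_2, P_1P_3, P_1P_4 is zero.
Rows: (-8, -9, -5), (35, 20, 10), (-3, -43, -28).
Expanding along the first row: (-8)(-130) − (-9)(-950) + (-5)(-1445) = -285.
Nonzero ⇒ not coplanar.

No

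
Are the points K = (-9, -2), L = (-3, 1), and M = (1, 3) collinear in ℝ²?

Yes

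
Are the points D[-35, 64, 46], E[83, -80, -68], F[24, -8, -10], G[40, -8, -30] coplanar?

The four points are coplanar iff the 3×3 determinant with rows DE, DF, DG is zero.
Rows: (118, -144, -114), (59, -72, -56), (75, -72, -76).
Expanding along the first row: (118)(1440) − (-144)(-284) + (-114)(1152) = -2304.
Nonzero ⇒ not coplanar.

No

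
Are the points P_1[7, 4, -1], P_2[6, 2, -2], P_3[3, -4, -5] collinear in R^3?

Yes

P_1P_2 = (-1, -2, -1), P_1P_3 = (-4, -8, -4).
P_1P_2 × P_1P_3 = (0, 0, 0).
The cross product vanishes, so the three points are collinear.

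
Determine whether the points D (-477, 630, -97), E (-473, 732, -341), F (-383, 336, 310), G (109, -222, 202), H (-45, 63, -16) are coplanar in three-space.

Yes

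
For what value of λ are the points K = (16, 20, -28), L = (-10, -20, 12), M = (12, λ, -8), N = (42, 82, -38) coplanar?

Coplanarity ⇔ det[KL; KM; KN] = 0.
Expanding, this is linear in λ: (-780)λ + (18720) = 0.
So λ = 24.

24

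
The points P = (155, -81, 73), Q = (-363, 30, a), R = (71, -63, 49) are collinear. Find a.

Collinearity requires PQ × PR = 0; each component is linear in a.
The x-component gives (-18)a + (-1350) = 0, so a = -75.
The remaining components then also vanish.

-75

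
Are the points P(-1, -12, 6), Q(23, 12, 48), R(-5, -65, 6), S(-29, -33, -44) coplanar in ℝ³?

Yes

With P as base: PQ = (24, 24, 42), PR = (-4, -53, 0), PS = (-28, -21, -50).
PR × PS = (2650, -200, -1400).
PQ · (PR × PS) = 0.
The scalar triple product vanishes, so the four points are coplanar.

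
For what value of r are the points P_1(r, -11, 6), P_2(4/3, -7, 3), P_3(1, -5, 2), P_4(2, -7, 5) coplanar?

7/3

The points are coplanar iff P_1P_2 · (P_1P_3 × P_1P_4) = 0.
Expanding, this is linear in r: (-4)r + (28/3) = 0.
So r = 7/3.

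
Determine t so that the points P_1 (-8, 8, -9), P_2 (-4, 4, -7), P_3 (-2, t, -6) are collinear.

Collinearity requires P_1P_2 × P_1P_3 = 0; each component is linear in t.
The x-component gives (-2)t + (4) = 0, so t = 2.
The remaining components then also vanish.

2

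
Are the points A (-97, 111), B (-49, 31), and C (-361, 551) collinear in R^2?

Yes

AB = (48, -80), AC = (-264, 440).
Twice the signed area of △ABC is (48)(440) − (-80)(-264) = 0.
The triangle is degenerate (zero area), so the points are collinear.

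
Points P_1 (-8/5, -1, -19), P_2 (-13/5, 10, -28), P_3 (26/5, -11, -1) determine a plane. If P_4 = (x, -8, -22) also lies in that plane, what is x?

A normal to the plane is n = P_1P_2 × P_1P_3 = (108, -216/5, -324/5).
P_4 lies in the plane iff n · P_1P_4 = 0.
This gives (108)x + (3348/5) = 0, so x = -31/5.

-31/5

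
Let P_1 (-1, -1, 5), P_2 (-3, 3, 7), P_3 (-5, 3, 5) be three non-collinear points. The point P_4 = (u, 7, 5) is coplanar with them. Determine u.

Coplanarity requires P_1P_2 · (P_1P_3 × P_1P_4) = 0.
P_1P_2 = (-2, 4, 2), P_1P_3 = (-4, 4, 0); the triple product is linear in u with coefficient -8 and constant term -72.
Setting it to zero: u = -9.

-9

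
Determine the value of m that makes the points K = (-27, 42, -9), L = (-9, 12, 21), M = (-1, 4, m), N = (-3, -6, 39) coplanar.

29

Normal to plane KLN: n = (0, -144, -144); plane equation n·P = -4752.
Requiring n·M = -4752: (-144)m + (-576) = -4752.
So m = 29.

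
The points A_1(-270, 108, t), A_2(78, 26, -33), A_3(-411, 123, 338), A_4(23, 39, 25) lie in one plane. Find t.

Coplanarity ⇔ det[A_1A_2; A_1A_3; A_1A_4] = 0.
Expanding, this is linear in t: (1022)t + (-339304) = 0.
So t = 332.

332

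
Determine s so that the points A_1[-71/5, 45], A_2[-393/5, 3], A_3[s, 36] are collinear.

The three points are collinear iff det[A_1A_2; A_1A_3] = 0.
This determinant is linear in s: (42)s + (1176) = 0, so s = -28.

-28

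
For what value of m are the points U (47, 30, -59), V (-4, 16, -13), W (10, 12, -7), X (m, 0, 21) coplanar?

Coplanarity ⇔ det[UV; UW; UX] = 0.
Expanding, this is linear in m: (100)m + (-1200) = 0.
So m = 12.

12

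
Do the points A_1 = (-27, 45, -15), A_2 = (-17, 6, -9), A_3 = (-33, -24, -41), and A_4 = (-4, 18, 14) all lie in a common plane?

With A_1 as base: A_1A_2 = (10, -39, 6), A_1A_3 = (-6, -69, -26), A_1A_4 = (23, -27, 29).
A_1A_3 × A_1A_4 = (-2703, -424, 1749).
A_1A_2 · (A_1A_3 × A_1A_4) = 0.
The scalar triple product vanishes, so the four points are coplanar.

Yes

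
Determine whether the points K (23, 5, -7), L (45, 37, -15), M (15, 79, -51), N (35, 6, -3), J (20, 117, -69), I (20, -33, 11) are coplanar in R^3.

No

The plane through K, L, M has normal n = KL × KM = (-816, 1032, 1884) and equation n·P = -26796.
Checking the remaining points: n·N = -28020, n·J = -25572, n·I = -29652.
Since n·N = -28020 ≠ -26796, N is off the plane and the points are not all coplanar.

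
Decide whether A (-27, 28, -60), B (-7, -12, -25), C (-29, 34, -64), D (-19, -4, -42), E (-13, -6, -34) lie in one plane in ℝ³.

The plane through A, B, C has normal n = AB × AC = (-50, 10, 40) and equation n·P = -770.
Checking the remaining points: n·D = -770, n·E = -770.
All equal -770, so all 5 points lie in one plane.

Yes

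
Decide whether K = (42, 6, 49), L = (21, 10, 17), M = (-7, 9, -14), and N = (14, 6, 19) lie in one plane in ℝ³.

No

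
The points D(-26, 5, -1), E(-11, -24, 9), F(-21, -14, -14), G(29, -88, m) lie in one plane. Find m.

59

Normal to plane DEF: n = (567, 245, -140); plane equation n·P = -13377.
Requiring n·G = -13377: (-140)m + (-5117) = -13377.
So m = 59.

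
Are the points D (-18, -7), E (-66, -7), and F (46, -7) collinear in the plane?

DE = (-48, 0), DF = (64, 0).
det[DE; DF] = (-48)(0) − (0)(64) = 0.
The determinant is zero, so the points are collinear.

Yes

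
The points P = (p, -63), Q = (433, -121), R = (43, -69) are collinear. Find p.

-2

The three points are collinear iff det[PQ; PR] = 0.
This determinant is linear in p: (-52)p + (-104) = 0, so p = -2.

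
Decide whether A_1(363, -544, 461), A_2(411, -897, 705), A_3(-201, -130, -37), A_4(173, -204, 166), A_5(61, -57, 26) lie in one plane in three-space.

Yes

The plane through A_1, A_2, A_3 has normal n = A_1A_2 × A_1A_3 = (74778, -113712, -179220) and equation n·P = 6383322.
Checking the remaining points: n·A_4 = 6383322, n·A_5 = 6383322.
All equal 6383322, so all 5 points lie in one plane.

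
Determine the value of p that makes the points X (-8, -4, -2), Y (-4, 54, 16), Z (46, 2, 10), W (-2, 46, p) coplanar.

14

Normal to plane XYZ: n = (588, 924, -3108); plane equation n·P = -2184.
Requiring n·W = -2184: (-3108)p + (41328) = -2184.
So p = 14.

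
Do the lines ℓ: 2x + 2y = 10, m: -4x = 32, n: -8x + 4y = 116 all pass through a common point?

Intersecting ℓ and m: solving the 2×2 system gives (x, y) = (-8, 13).
Substitute into n: (-8)(-8) + (4)(13) = 116.
This equals 116, so (-8, 13) lies on all three lines and they are concurrent.

Yes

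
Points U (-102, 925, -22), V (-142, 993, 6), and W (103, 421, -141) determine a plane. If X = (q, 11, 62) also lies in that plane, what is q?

-40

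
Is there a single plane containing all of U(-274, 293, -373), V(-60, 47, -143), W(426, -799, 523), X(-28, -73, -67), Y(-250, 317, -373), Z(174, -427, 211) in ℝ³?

The plane through U, V, W has normal n = UV × UW = (30744, -30744, -61488) and equation n·P = 5503176.
Checking the remaining points: n·X = 5503176, n·Y = 5503176, n·Z = 5503176.
All equal 5503176, so all 6 points lie in one plane.

Yes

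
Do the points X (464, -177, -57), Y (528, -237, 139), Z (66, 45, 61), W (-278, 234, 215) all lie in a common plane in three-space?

No

With X as base: XY = (64, -60, 196), XZ = (-398, 222, 118), XW = (-742, 411, 272).
XZ × XW = (11886, 20700, 1146).
XY · (XZ × XW) = -256680.
Since -256680 ≠ 0, the four points are not coplanar.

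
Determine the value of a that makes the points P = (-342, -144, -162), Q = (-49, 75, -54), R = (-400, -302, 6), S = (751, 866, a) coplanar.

Coplanarity ⇔ det[PQ; PR; PS] = 0.
Expanding, this is linear in a: (-33592)a + (-2620176) = 0.
So a = -78.

-78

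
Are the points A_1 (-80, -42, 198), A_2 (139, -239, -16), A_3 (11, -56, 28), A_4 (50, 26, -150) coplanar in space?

Yes

With A_1 as base: A_1A_2 = (219, -197, -214), A_1A_3 = (91, -14, -170), A_1A_4 = (130, 68, -348).
A_1A_3 × A_1A_4 = (16432, 9568, 8008).
A_1A_2 · (A_1A_3 × A_1A_4) = 0.
The scalar triple product vanishes, so the four points are coplanar.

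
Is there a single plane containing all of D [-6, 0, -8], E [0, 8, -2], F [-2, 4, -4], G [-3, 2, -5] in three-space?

Yes

With D as base: DE = (6, 8, 6), DF = (4, 4, 4), DG = (3, 2, 3).
DF × DG = (4, 0, -4).
DE · (DF × DG) = 0.
The scalar triple product vanishes, so the four points are coplanar.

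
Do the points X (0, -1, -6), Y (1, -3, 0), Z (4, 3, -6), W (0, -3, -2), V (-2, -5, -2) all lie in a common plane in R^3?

The plane through X, Y, Z has normal n = XY × XZ = (-24, 24, 12) and equation n·P = -96.
Checking the remaining points: n·W = -96, n·V = -96.
All equal -96, so all 5 points lie in one plane.

Yes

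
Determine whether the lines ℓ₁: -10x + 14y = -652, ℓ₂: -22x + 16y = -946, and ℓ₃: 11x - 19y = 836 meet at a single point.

The three lines meet at one point iff the augmented coefficient matrix [aᵢ bᵢ cᵢ] has rank < 3, i.e. its determinant vanishes.
Here the determinant is 0.
It vanishes, so the lines are concurrent at (19, -33).

Yes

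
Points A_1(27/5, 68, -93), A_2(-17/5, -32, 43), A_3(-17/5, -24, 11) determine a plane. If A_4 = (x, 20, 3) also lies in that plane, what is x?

The plane through A_1, A_2, A_3 has equation 2112x − (1408/5)y − (352/5)z = -5984/5.
Substituting A_4: (2112)x + (-29216/5) = -5984/5, so x = 11/5.

11/5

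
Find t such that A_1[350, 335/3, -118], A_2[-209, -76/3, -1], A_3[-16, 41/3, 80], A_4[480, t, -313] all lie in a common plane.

155

Coplanarity ⇔ det[A_1A_2; A_1A_3; A_1A_4] = 0.
Expanding, this is linear in t: (67860)t + (-10518300) = 0.
So t = 155.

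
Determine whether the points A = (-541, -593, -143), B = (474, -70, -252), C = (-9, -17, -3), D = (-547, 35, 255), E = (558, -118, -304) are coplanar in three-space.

No

The plane through A, B, C has normal n = AB × AC = (136004, -200088, 306404) and equation n·P = 1258248.
Checking the remaining points: n·D = -3264248, n·E = 6353800.
Since n·D = -3264248 ≠ 1258248, D is off the plane and the points are not all coplanar.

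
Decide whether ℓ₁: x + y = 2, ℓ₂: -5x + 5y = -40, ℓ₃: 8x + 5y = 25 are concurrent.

Intersecting ℓ₁ and ℓ₂: solving the 2×2 system gives (x, y) = (5, -3).
Substitute into ℓ₃: (8)(5) + (5)(-3) = 25.
This equals 25, so (5, -3) lies on all three lines and they are concurrent.

Yes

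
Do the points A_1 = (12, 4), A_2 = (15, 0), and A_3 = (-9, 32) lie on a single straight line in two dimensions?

Yes

A_1A_2 = (3, -4), A_1A_3 = (-21, 28).
Twice the signed area of △A_1A_2A_3 is (3)(28) − (-4)(-21) = 0.
The triangle is degenerate (zero area), so the points are collinear.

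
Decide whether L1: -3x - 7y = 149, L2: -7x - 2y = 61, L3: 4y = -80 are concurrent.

Intersecting L1 and L2: solving the 2×2 system gives (x, y) = (-3, -20).
Substitute into L3: (0)(-3) + (4)(-20) = -80.
This equals -80, so (-3, -20) lies on all three lines and they are concurrent.

Yes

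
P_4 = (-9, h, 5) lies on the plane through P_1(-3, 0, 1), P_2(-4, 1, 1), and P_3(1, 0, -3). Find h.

2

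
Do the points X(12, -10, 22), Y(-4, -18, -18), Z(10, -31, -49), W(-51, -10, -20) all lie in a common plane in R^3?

With X as base: XY = (-16, -8, -40), XZ = (-2, -21, -71), XW = (-63, 0, -42).
XZ × XW = (882, 4389, -1323).
XY · (XZ × XW) = 3696.
Since 3696 ≠ 0, the four points are not coplanar.

No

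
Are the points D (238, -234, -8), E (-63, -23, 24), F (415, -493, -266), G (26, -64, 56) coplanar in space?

No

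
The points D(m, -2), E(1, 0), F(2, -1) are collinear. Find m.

3

The three points are collinear iff det[DE; DF] = 0.
This determinant is linear in m: (1)m + (-3) = 0, so m = 3.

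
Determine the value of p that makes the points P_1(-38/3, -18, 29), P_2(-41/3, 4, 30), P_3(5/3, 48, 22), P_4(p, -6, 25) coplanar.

Normal to plane P_1P_2P_3: n = (-220, 22/3, -1144/3); plane equation n·P = -8404.
Requiring n·P_4 = -8404: (-220)p + (-28732/3) = -8404.
So p = -16/3.

-16/3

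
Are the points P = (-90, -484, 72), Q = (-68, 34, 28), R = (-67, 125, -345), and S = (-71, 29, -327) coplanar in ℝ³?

With P as base: PQ = (22, 518, -44), PR = (23, 609, -417), PS = (19, 513, -399).
PR × PS = (-29070, 1254, 228).
PQ · (PR × PS) = 0.
The scalar triple product vanishes, so the four points are coplanar.

Yes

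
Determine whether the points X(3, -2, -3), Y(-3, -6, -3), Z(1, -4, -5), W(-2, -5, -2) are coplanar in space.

With X as base: XY = (-6, -4, 0), XZ = (-2, -2, -2), XW = (-5, -3, 1).
XZ × XW = (-8, 12, -4).
XY · (XZ × XW) = 0.
The scalar triple product vanishes, so the four points are coplanar.

Yes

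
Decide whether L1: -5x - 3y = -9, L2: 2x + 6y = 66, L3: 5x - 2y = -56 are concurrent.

Yes

Intersecting L1 and L2: solving the 2×2 system gives (x, y) = (-6, 13).
Substitute into L3: (5)(-6) + (-2)(13) = -56.
This equals -56, so (-6, 13) lies on all three lines and they are concurrent.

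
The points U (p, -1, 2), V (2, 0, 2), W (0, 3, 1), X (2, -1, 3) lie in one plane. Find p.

The points are coplanar iff UV · (UW × UX) = 0.
Expanding, this is linear in p: (-2)p + (6) = 0.
So p = 3.

3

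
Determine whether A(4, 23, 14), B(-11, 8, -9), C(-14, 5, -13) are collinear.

AB = (-15, -15, -23), AC = (-18, -18, -27).
AB × AC = (-9, 9, 0).
The cross product is nonzero, so the points do not lie on one line.

No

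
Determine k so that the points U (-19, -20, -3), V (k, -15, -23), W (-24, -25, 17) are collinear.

-14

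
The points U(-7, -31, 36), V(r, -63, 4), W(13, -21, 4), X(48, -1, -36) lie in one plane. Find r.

Coplanarity ⇔ det[UV; UW; UX] = 0.
Expanding, this is linear in r: (240)r + (10320) = 0.
So r = -43.

-43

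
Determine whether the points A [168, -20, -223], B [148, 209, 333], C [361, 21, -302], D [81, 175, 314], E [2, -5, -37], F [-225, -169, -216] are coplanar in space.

The plane through A, B, C has normal n = AB × AC = (-40887, 105728, -45017) and equation n·P = 1055215.
Checking the remaining points: n·D = 1055215, n·E = 1055215, n·F = 1055215.
All equal 1055215, so all 6 points lie in one plane.

Yes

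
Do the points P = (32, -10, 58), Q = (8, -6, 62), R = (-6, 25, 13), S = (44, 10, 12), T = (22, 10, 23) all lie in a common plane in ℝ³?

No

The plane through P, Q, R has normal n = PQ × PR = (-320, -1232, -688) and equation n·X = -37824.
Checking the remaining points: n·S = -34656, n·T = -35184.
Since n·S = -34656 ≠ -37824, S is off the plane and the points are not all coplanar.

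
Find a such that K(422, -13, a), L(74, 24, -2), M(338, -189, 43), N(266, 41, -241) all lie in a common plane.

Coplanarity ⇔ det[KL; KM; KN] = 0.
Expanding, this is linear in a: (-45384)a + (-14885952) = 0.
So a = -328.

-328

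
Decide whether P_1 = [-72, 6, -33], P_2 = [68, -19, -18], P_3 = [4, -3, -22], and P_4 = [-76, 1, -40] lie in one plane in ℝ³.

No

The four points are coplanar iff the 3×3 determinant with rows P_1P_2, P_1P_3, P_1P_4 is zero.
Rows: (140, -25, 15), (76, -9, 11), (-4, -5, -7).
Expanding along the first row: (140)(118) − (-25)(-488) + (15)(-416) = -1920.
Nonzero ⇒ not coplanar.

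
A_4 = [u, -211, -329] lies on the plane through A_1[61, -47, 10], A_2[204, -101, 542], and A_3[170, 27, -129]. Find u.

-515

The plane through A_1, A_2, A_3 has equation −31862x + 77865y + 16468z = -5438557.
Substituting A_4: (-31862)u + (-21847487) = -5438557, so u = -515.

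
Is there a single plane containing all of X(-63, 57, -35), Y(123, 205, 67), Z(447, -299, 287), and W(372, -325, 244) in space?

Yes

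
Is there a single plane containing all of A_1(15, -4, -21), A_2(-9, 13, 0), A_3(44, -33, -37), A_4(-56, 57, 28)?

No

With A_1 as base: A_1A_2 = (-24, 17, 21), A_1A_3 = (29, -29, -16), A_1A_4 = (-71, 61, 49).
A_1A_3 × A_1A_4 = (-445, -285, -290).
A_1A_2 · (A_1A_3 × A_1A_4) = -255.
Since -255 ≠ 0, the four points are not coplanar.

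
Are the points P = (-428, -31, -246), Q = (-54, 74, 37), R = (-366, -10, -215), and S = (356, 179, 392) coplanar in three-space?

The four points are coplanar iff the 3×3 determinant with rows PQ, PR, PS is zero.
Rows: (374, 105, 283), (62, 21, 31), (784, 210, 638).
Expanding along the first row: (374)(6888) − (105)(15252) + (283)(-3444) = 0.
Zero determinant ⇒ coplanar.

Yes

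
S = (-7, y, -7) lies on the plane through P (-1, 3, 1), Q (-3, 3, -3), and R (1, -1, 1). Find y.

The plane through P, Q, R has equation −16x − 8y + 8z = 0.
Substituting S: (-8)y + (56) = 0, so y = 7.

7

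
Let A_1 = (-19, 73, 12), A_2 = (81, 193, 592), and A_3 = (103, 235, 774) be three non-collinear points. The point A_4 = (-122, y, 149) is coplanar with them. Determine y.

160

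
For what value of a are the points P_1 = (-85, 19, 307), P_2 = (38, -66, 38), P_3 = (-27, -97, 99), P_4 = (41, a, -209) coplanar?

Normal to plane P_1P_2P_3: n = (-13524, 9982, -9338); plane equation n·P = -1527568.
Requiring n·P_4 = -1527568: (9982)a + (1397158) = -1527568.
So a = -293.

-293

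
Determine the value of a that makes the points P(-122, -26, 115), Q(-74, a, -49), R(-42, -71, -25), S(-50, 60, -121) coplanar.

The points are coplanar iff PQ · (PR × PS) = 0.
Expanding, this is linear in a: (8800)a + (-343200) = 0.
So a = 39.

39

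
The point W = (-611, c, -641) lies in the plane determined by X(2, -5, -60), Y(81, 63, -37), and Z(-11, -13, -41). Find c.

Coplanarity requires XY · (XZ × XW) = 0.
XY = (79, 68, 23), XZ = (-13, -8, 19); the triple product is linear in c with coefficient -1800 and constant term -1060200.
Setting it to zero: c = -589.

-589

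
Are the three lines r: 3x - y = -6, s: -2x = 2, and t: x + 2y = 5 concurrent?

Intersecting r and s: solving the 2×2 system gives (x, y) = (-1, 3).
Substitute into t: (1)(-1) + (2)(3) = 5.
This equals 5, so (-1, 3) lies on all three lines and they are concurrent.

Yes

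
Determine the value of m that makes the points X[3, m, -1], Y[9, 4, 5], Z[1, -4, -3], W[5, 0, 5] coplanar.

-2

The points are coplanar iff XY · (XZ × XW) = 0.
Expanding, this is linear in m: (-32)m + (-64) = 0.
So m = -2.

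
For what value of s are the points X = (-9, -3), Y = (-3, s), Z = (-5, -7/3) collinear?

-2

The three points are collinear iff det[XY; XZ] = 0.
This determinant is linear in s: (-4)s + (-8) = 0, so s = -2.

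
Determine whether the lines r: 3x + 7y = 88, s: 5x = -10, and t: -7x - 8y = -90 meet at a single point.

No

Intersecting r and s: solving the 2×2 system gives (x, y) = (-2, 94/7).
Substitute into t: (-7)(-2) + (-8)(94/7) = -654/7.
But t requires -90 ≠ -654/7, so the three lines have no common point.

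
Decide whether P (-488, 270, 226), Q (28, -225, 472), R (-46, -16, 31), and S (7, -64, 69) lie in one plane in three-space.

No

The four points are coplanar iff the 3×3 determinant with rows PQ, PR, PS is zero.
Rows: (516, -495, 246), (442, -286, -195), (495, -334, -157).
Expanding along the first row: (516)(-20228) − (-495)(27131) + (246)(-6058) = 1501929.
Nonzero ⇒ not coplanar.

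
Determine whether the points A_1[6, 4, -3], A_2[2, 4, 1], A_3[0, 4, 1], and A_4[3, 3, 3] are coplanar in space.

A normal to the plane through A_1, A_2, A_3 is n = A_1A_2 × A_1A_3 = (0, -8, 0).
The plane has equation n·P = -32. For A_4: n·A_4 = -24.
-24 ≠ -32, so A_4 is off the plane.

No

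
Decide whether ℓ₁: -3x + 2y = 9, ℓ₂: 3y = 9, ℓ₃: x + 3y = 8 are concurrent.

The three lines meet at one point iff the augmented coefficient matrix [aᵢ bᵢ cᵢ] has rank < 3, i.e. its determinant vanishes.
Here the determinant is 0.
It vanishes, so the lines are concurrent at (-1, 3).

Yes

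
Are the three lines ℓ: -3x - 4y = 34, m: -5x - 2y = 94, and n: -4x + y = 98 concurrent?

Intersecting ℓ and m: solving the 2×2 system gives (x, y) = (-22, 8).
Substitute into n: (-4)(-22) + (1)(8) = 96.
But n requires 98 ≠ 96, so the three lines have no common point.

No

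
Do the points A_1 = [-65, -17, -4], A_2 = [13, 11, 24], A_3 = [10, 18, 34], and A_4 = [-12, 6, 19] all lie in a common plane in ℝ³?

With A_1 as base: A_1A_2 = (78, 28, 28), A_1A_3 = (75, 35, 38), A_1A_4 = (53, 23, 23).
A_1A_3 × A_1A_4 = (-69, 289, -130).
A_1A_2 · (A_1A_3 × A_1A_4) = -930.
Since -930 ≠ 0, the four points are not coplanar.

No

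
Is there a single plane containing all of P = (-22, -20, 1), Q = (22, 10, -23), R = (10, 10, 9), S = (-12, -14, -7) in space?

A normal to the plane through P, Q, R is n = PQ × PR = (960, -1120, 360).
The plane has equation n·X = 1640. For S: n·S = 1640.
Equal, so S lies in the plane and all four are coplanar.

Yes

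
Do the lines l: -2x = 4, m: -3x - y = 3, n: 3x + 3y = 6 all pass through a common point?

No

Intersecting l and m: solving the 2×2 system gives (x, y) = (-2, 3).
Substitute into n: (3)(-2) + (3)(3) = 3.
But n requires 6 ≠ 3, so the three lines have no common point.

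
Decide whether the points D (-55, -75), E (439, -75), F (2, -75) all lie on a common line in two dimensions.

DE = (494, 0), DF = (57, 0).
det[DE; DF] = (494)(0) − (0)(57) = 0.
The determinant is zero, so the points are collinear.

Yes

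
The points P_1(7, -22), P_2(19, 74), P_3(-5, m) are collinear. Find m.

The three points are collinear iff det[P_1P_2; P_1P_3] = 0.
This determinant is linear in m: (12)m + (1416) = 0, so m = -118.

-118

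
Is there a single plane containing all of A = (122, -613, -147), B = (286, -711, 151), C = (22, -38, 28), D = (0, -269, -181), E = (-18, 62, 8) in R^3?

The plane through A, B, C has normal n = AB × AC = (-188500, -58500, 84500) and equation n·P = 442000.
Checking the remaining points: n·D = 442000, n·E = 442000.
All equal 442000, so all 5 points lie in one plane.

Yes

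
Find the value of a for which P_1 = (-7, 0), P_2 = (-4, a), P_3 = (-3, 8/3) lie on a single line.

Collinearity: (P_2 − P_1) must be parallel to (P_3 − P_1) = (4, 8/3).
Cross-multiplying the components: (a − 0)·(4) = (3)·(8/3).
Solving gives a = 2.

2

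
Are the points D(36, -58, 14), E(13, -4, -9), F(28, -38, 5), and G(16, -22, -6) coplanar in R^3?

No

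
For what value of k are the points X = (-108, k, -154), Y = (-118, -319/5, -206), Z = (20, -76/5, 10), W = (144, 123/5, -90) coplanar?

Coplanarity ⇔ det[XY; XZ; XW] = 0.
Expanding, this is linear in k: (-40584)k + (-12134616/5) = 0.
So k = -299/5.

-299/5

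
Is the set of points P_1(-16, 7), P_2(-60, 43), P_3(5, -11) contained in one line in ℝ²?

No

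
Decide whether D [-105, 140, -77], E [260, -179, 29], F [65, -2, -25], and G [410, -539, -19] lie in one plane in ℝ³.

Yes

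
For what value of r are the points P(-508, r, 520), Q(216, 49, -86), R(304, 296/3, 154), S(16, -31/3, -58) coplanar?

-356/3

Coplanarity ⇔ det[PQ; PR; PS] = 0.
Expanding, this is linear in r: (50464)r + (17965184/3) = 0.
So r = -356/3.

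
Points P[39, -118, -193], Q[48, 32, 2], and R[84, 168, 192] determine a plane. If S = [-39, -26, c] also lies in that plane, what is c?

-113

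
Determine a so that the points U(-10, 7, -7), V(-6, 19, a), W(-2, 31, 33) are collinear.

Collinearity requires UV × UW = 0; each component is linear in a.
The x-component gives (-24)a + (312) = 0, so a = 13.
The remaining components then also vanish.

13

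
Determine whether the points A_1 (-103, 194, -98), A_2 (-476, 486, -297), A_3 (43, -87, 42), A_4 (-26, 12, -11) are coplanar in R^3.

No

The four points are coplanar iff the 3×3 determinant with rows A_1A_2, A_1A_3, A_1A_4 is zero.
Rows: (-373, 292, -199), (146, -281, 140), (77, -182, 87).
Expanding along the first row: (-373)(1033) − (292)(1922) + (-199)(-4935) = 35532.
Nonzero ⇒ not coplanar.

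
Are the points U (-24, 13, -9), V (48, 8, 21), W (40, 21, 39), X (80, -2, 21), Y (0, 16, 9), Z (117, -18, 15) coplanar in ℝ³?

The plane through U, V, W has normal n = UV × UW = (-480, -1536, 896) and equation n·P = -16512.
Checking the remaining points: n·X = -16512, n·Y = -16512, n·Z = -15072.
Since n·Z = -15072 ≠ -16512, Z is off the plane and the points are not all coplanar.

No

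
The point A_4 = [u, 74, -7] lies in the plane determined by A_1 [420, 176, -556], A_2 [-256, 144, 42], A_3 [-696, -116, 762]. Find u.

-78

A normal to the plane is n = A_1A_2 × A_1A_3 = (132440, 223600, 161680).
A_4 lies in the plane iff n · A_1A_4 = 0.
This gives (132440)u + (10330320) = 0, so u = -78.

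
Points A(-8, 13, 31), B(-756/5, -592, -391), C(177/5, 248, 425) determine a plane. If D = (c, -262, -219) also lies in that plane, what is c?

-70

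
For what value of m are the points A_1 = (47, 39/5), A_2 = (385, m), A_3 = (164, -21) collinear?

-377/5

Collinearity: (A_2 − A_1) must be parallel to (A_3 − A_1) = (117, -144/5).
Cross-multiplying the components: (m − 39/5)·(117) = (338)·(-144/5).
Solving gives m = -377/5.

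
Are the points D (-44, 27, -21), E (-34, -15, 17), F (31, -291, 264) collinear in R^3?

No

DE = (10, -42, 38), DF = (75, -318, 285).
DE × DF = (114, 0, -30).
The cross product is nonzero, so the points do not lie on one line.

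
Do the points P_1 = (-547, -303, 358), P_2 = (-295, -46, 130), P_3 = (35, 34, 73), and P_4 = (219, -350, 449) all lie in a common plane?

No

With P_1 as base: P_1P_2 = (252, 257, -228), P_1P_3 = (582, 337, -285), P_1P_4 = (766, -47, 91).
P_1P_3 × P_1P_4 = (17272, -271272, -285496).
P_1P_2 · (P_1P_3 × P_1P_4) = -271272.
Since -271272 ≠ 0, the four points are not coplanar.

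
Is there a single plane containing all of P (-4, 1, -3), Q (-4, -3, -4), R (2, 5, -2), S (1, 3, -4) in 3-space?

The four points are coplanar iff the 3×3 determinant with rows PQ, PR, PS is zero.
Rows: (0, -4, -1), (6, 4, 1), (5, 2, -1).
Expanding along the first row: (0)(-6) − (-4)(-11) + (-1)(-8) = -36.
Nonzero ⇒ not coplanar.

No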